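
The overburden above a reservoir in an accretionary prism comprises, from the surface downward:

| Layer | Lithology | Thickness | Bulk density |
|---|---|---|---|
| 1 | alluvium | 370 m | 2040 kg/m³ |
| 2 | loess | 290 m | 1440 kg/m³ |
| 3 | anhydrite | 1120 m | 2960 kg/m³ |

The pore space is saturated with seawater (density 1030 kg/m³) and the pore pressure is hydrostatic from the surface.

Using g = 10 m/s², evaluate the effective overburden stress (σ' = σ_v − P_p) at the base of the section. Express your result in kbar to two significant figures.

0.27 kbar

Overburden (lithostatic) stress σ_v:
alluvium: 2040 kg/m³ × 10 m/s² × 370 m = 7.548×10^6 Pa = 7.548 MPa
loess: 1440 kg/m³ × 10 m/s² × 290 m = 4.176×10^6 Pa = 4.176 MPa
anhydrite: 2960 kg/m³ × 10 m/s² × 1120 m = 3.315×10^7 Pa = 33.15 MPa
Total = 7.548 + 4.176 + 33.15 = 44.876 MPa
Pore pressure P_p = 1030 kg/m³ × 10 m/s² × 1780 m = 1.833×10^7 Pa = 18.33 MPa
Effective stress σ' = σ_v − P_p = 44.88 − 18.33 = 26.542 MPa = 0.26542 kbar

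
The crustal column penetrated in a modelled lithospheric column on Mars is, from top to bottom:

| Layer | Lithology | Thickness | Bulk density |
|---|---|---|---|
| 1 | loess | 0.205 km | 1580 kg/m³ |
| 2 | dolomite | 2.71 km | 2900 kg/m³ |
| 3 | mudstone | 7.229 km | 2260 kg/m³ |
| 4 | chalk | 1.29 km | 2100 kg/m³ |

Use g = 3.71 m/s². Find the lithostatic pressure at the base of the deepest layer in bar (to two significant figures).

1000 bar

loess: 1580 kg/m³ × 3.71 m/s² × 205 m = 1.202×10^6 Pa = 12.02 bar
dolomite: 2900 kg/m³ × 3.71 m/s² × 2710 m = 2.916×10^7 Pa = 291.6 bar
mudstone: 2260 kg/m³ × 3.71 m/s² × 7229 m = 6.061×10^7 Pa = 606.1 bar
chalk: 2100 kg/m³ × 3.71 m/s² × 1290 m = 1.005×10^7 Pa = 100.5 bar
Total = 12.02 + 291.6 + 606.1 + 100.5 = 1010.2 bar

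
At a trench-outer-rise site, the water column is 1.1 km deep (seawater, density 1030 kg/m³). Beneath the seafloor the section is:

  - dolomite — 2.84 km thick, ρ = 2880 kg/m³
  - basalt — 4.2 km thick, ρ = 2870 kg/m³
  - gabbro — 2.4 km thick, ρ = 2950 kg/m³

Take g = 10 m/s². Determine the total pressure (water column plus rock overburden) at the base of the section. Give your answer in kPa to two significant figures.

280000 kPa

seawater: 1030 kg/m³ × 10 m/s² × 1100 m = 1.133×10^7 Pa = 11330 kPa
dolomite: 2880 kg/m³ × 10 m/s² × 2840 m = 8.179×10^7 Pa = 81792 kPa
basalt: 2870 kg/m³ × 10 m/s² × 4200 m = 1.205×10^8 Pa = 1.205×10^5 kPa
gabbro: 2950 kg/m³ × 10 m/s² × 2400 m = 7.080×10^7 Pa = 70800 kPa
Total = 11330 + 81792 + 1.205×10^5 + 70800 = 2.8446×10^5 kPa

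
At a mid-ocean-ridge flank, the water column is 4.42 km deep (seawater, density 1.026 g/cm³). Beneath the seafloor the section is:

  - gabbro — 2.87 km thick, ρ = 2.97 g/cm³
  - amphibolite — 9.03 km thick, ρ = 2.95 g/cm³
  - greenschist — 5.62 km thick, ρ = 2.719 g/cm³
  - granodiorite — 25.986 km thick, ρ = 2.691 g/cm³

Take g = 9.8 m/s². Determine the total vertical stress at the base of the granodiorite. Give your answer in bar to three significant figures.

seawater: 1026 kg/m³ × 9.8 m/s² × 4420 m = 4.444×10^7 Pa = 444.4 bar
gabbro: 2970 kg/m³ × 9.8 m/s² × 2870 m = 8.353×10^7 Pa = 835.3 bar
amphibolite: 2950 kg/m³ × 9.8 m/s² × 9030 m = 2.611×10^8 Pa = 2611 bar
greenschist: 2719 kg/m³ × 9.8 m/s² × 5620 m = 1.498×10^8 Pa = 1498 bar
granodiorite: 2691 kg/m³ × 9.8 m/s² × 25986 m = 6.853×10^8 Pa = 6853 bar
Total = 444.4 + 835.3 + 2611 + 1498 + 6853 = 12241 bar

12200 bar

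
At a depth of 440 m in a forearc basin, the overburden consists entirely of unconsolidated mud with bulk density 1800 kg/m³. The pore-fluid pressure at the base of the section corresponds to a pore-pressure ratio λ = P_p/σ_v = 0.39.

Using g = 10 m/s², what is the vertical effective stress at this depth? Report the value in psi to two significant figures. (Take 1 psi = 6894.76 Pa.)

Overburden (lithostatic) stress σ_v:
unconsolidated mud: 1800 kg/m³ × 10 m/s² × 440 m = 7.920×10^6 Pa = 7.920 MPa
Pore pressure P_p = λ·σ_v = 0.39 × 7.920 MPa = 3.089 MPa
Effective stress σ' = σ_v − P_p = 7.920 − 3.089 = 4.8312 MPa = 700.71 psi

700 psi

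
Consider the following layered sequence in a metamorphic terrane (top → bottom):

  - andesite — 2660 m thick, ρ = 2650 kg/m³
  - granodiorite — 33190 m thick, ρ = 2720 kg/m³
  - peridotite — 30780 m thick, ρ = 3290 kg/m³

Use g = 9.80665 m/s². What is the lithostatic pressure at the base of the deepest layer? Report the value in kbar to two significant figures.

andesite: 2650 kg/m³ × 9.80665 m/s² × 2660 m = 6.913×10^7 Pa = 0.6913 kbar
granodiorite: 2720 kg/m³ × 9.80665 m/s² × 33190 m = 8.853×10^8 Pa = 8.853 kbar
peridotite: 3290 kg/m³ × 9.80665 m/s² × 30780 m = 9.931×10^8 Pa = 9.931 kbar
Total = 0.6913 + 8.853 + 9.931 = 19.475 kbar

19 kbar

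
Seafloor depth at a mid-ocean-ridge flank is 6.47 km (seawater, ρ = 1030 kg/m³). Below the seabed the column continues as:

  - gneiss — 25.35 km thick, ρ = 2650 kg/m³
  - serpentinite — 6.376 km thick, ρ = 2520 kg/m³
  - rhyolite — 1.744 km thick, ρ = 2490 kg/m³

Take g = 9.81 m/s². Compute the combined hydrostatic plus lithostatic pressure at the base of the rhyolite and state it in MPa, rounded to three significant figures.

925 MPa

seawater: 1030 kg/m³ × 9.81 m/s² × 6470 m = 6.537×10^7 Pa = 65.37 MPa
gneiss: 2650 kg/m³ × 9.81 m/s² × 25350 m = 6.590×10^8 Pa = 659.0 MPa
serpentinite: 2520 kg/m³ × 9.81 m/s² × 6376 m = 1.576×10^8 Pa = 157.6 MPa
rhyolite: 2490 kg/m³ × 9.81 m/s² × 1744 m = 4.260×10^7 Pa = 42.60 MPa
Total = 65.37 + 659.0 + 157.6 + 42.60 = 924.61 MPa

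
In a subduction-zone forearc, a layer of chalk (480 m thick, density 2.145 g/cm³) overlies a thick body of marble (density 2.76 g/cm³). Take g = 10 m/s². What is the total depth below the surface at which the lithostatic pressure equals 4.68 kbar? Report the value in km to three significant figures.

Pressure at base of upper layers: 2145×10×480 = 1.030×10^7 Pa = 0.1030 kbar
Remaining pressure to be supplied by marble: 4.680×10^8 − 1.030×10^7 = 4.577×10^8 Pa
Additional depth in marble = 4.577×10^8 Pa / (2760 kg/m³ × 10 m/s²) = 16583 m
Total depth = 480 m + 16583 m = 17063 m
= 17.063 km

17.1 km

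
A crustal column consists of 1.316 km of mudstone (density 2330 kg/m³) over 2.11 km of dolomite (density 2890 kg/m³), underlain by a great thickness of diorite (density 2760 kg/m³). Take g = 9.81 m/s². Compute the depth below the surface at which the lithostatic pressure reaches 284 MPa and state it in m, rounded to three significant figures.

10600 m

Pressure at base of upper layers: 2330×9.81×1316 + 2890×9.81×2110 = 8.990×10^7 Pa = 89.90 MPa
Remaining pressure to be supplied by diorite: 2.840×10^8 − 8.990×10^7 = 1.941×10^8 Pa
Additional depth in diorite = 1.941×10^8 Pa / (2760 kg/m³ × 9.81 m/s²) = 7168.8 m
Total depth = 3426 m + 7168.8 m = 10595 m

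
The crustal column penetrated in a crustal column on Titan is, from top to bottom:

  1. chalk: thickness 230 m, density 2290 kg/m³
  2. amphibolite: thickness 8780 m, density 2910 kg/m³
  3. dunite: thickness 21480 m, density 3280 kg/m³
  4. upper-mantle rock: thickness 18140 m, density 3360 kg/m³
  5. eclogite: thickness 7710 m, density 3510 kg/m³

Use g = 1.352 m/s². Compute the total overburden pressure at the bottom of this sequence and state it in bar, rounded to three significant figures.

2500 bar

chalk: 2290 kg/m³ × 1.352 m/s² × 230 m = 7.121×10^5 Pa = 7.121 bar
amphibolite: 2910 kg/m³ × 1.352 m/s² × 8780 m = 3.454×10^7 Pa = 345.4 bar
dunite: 3280 kg/m³ × 1.352 m/s² × 21480 m = 9.525×10^7 Pa = 952.5 bar
upper-mantle rock: 3360 kg/m³ × 1.352 m/s² × 18140 m = 8.240×10^7 Pa = 824.0 bar
eclogite: 3510 kg/m³ × 1.352 m/s² × 7710 m = 3.659×10^7 Pa = 365.9 bar
Total = 7.121 + 345.4 + 952.5 + 824.0 + 365.9 = 2495.0 bar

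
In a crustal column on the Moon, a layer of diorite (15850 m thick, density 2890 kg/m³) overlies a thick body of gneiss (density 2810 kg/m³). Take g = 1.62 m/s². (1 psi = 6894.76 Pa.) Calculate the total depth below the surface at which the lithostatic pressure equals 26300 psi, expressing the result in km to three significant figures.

39.4 km

Pressure at base of upper layers: 2890×1.62×15850 = 7.421×10^7 Pa = 10763 psi
Remaining pressure to be supplied by gneiss: 1.813×10^8 − 7.421×10^7 = 1.071×10^8 Pa
Additional depth in gneiss = 1.071×10^8 Pa / (2810 kg/m³ × 1.62 m/s²) = 23533 m
Total depth = 15850 m + 23533 m = 39383 m
= 39.383 km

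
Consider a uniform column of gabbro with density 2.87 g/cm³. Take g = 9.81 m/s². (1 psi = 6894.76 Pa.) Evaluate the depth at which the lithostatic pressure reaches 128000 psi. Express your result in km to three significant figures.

31.3 km

h = P/(ρg) = 128000 psi / (2870 kg/m³ × 9.81 m/s²) = 8.825×10^8 Pa / 28155 Pa/m = 31346 m
= 31.346 km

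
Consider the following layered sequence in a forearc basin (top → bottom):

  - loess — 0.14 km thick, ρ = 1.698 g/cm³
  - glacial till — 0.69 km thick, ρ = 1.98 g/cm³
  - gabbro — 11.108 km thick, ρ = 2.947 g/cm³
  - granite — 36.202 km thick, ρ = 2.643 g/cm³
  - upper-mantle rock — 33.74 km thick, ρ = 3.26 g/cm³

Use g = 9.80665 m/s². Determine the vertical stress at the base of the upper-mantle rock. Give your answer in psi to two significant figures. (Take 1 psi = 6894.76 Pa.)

loess: 1698 kg/m³ × 9.80665 m/s² × 140 m = 2.331×10^6 Pa = 338.1 psi
glacial till: 1980 kg/m³ × 9.80665 m/s² × 690 m = 1.340×10^7 Pa = 1943 psi
gabbro: 2947 kg/m³ × 9.80665 m/s² × 11108 m = 3.210×10^8 Pa = 46561 psi
granite: 2643 kg/m³ × 9.80665 m/s² × 36202 m = 9.383×10^8 Pa = 1.361×10^5 psi
upper-mantle rock: 3260 kg/m³ × 9.80665 m/s² × 33740 m = 1.079×10^9 Pa = 1.564×10^5 psi
Total = 338.1 + 1943 + 46561 + 1.361×10^5 + 1.564×10^5 = 3.4138×10^5 psi

340000 psi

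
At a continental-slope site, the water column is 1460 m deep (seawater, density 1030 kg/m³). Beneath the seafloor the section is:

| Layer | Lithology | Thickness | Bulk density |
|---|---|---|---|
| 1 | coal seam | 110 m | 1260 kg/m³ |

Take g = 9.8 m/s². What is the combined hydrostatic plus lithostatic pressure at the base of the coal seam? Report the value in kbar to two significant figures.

seawater: 1030 kg/m³ × 9.8 m/s² × 1460 m = 1.474×10^7 Pa = 0.1474 kbar
coal seam: 1260 kg/m³ × 9.8 m/s² × 110 m = 1.358×10^6 Pa = 0.01358 kbar
Total = 0.1474 + 0.01358 = 0.16096 kbar

0.16 kbar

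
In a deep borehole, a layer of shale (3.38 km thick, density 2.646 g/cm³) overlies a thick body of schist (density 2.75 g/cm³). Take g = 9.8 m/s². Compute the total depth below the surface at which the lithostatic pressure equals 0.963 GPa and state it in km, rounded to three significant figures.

35.9 km

Pressure at base of upper layers: 2646×9.8×3380 = 8.765×10^7 Pa = 0.08765 GPa
Remaining pressure to be supplied by schist: 9.630×10^8 − 8.765×10^7 = 8.754×10^8 Pa
Additional depth in schist = 8.754×10^8 Pa / (2750 kg/m³ × 9.8 m/s²) = 32481 m
Total depth = 3380 m + 32481 m = 35861 m
= 35.861 km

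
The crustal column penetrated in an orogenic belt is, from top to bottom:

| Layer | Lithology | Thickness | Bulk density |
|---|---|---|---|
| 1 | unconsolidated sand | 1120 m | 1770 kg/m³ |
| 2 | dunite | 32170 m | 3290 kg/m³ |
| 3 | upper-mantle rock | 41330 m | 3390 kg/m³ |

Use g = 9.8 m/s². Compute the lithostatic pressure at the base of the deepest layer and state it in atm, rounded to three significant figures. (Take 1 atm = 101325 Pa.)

24000 atm

unconsolidated sand: 1770 kg/m³ × 9.8 m/s² × 1120 m = 1.943×10^7 Pa = 191.7 atm
dunite: 3290 kg/m³ × 9.8 m/s² × 32170 m = 1.037×10^9 Pa = 10237 atm
upper-mantle rock: 3390 kg/m³ × 9.8 m/s² × 41330 m = 1.373×10^9 Pa = 13551 atm
Total = 191.7 + 10237 + 13551 = 23979 atm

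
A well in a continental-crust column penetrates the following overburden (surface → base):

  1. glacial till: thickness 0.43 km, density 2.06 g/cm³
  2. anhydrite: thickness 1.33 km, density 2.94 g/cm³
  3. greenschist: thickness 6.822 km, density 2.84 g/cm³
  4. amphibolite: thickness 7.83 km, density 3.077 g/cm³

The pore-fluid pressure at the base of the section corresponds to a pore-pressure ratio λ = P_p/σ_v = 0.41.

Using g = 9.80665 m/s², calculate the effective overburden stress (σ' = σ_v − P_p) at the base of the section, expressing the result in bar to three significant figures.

Overburden (lithostatic) stress σ_v:
glacial till: 2060 kg/m³ × 9.80665 m/s² × 430 m = 8.687×10^6 Pa = 8.687 MPa
anhydrite: 2940 kg/m³ × 9.80665 m/s² × 1330 m = 3.835×10^7 Pa = 38.35 MPa
greenschist: 2840 kg/m³ × 9.80665 m/s² × 6822 m = 1.900×10^8 Pa = 190.0 MPa
amphibolite: 3077 kg/m³ × 9.80665 m/s² × 7830 m = 2.363×10^8 Pa = 236.3 MPa
Total = 8.687 + 38.35 + 190.0 + 236.3 = 473.30 MPa
Pore pressure P_p = λ·σ_v = 0.41 × 473.3 MPa = 194.1 MPa
Effective stress σ' = σ_v − P_p = 473.3 − 194.1 = 279.25 MPa = 2792.5 bar

2790 bar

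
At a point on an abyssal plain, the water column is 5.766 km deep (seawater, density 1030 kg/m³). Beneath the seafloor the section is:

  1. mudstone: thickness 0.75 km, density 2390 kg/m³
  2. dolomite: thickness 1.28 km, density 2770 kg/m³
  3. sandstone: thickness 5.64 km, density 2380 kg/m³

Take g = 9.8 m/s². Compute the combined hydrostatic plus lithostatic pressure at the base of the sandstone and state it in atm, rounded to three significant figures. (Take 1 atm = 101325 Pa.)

2390 atm

seawater: 1030 kg/m³ × 9.8 m/s² × 5766 m = 5.820×10^7 Pa = 574.4 atm
mudstone: 2390 kg/m³ × 9.8 m/s² × 750 m = 1.757×10^7 Pa = 173.4 atm
dolomite: 2770 kg/m³ × 9.8 m/s² × 1280 m = 3.475×10^7 Pa = 342.9 atm
sandstone: 2380 kg/m³ × 9.8 m/s² × 5640 m = 1.315×10^8 Pa = 1298 atm
Total = 574.4 + 173.4 + 342.9 + 1298 = 2389.0 atm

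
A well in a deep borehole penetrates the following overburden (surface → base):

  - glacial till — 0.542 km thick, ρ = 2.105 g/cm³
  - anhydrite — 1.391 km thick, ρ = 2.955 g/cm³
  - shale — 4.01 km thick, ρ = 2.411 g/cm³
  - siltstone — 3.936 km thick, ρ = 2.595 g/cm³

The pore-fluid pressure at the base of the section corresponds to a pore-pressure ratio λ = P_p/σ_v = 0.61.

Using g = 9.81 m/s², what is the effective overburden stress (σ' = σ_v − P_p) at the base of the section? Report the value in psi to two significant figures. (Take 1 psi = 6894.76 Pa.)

Overburden (lithostatic) stress σ_v:
glacial till: 2105 kg/m³ × 9.81 m/s² × 542 m = 1.119×10^7 Pa = 11.19 MPa
anhydrite: 2955 kg/m³ × 9.81 m/s² × 1391 m = 4.032×10^7 Pa = 40.32 MPa
shale: 2411 kg/m³ × 9.81 m/s² × 4010 m = 9.484×10^7 Pa = 94.84 MPa
siltstone: 2595 kg/m³ × 9.81 m/s² × 3936 m = 1.002×10^8 Pa = 100.2 MPa
Total = 11.19 + 40.32 + 94.84 + 100.2 = 246.56 MPa
Pore pressure P_p = λ·σ_v = 0.61 × 246.6 MPa = 150.4 MPa
Effective stress σ' = σ_v − P_p = 246.6 − 150.4 = 96.158 MPa = 13946 psi

14000 psi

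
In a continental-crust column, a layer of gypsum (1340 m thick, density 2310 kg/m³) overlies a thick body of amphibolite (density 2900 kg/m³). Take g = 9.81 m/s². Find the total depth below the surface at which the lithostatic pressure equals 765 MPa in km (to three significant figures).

27.2 km

Pressure at base of upper layers: 2310×9.81×1340 = 3.037×10^7 Pa = 30.37 MPa
Remaining pressure to be supplied by amphibolite: 7.650×10^8 − 3.037×10^7 = 7.346×10^8 Pa
Additional depth in amphibolite = 7.346×10^8 Pa / (2900 kg/m³ × 9.81 m/s²) = 25823 m
Total depth = 1340 m + 25823 m = 27163 m
= 27.163 km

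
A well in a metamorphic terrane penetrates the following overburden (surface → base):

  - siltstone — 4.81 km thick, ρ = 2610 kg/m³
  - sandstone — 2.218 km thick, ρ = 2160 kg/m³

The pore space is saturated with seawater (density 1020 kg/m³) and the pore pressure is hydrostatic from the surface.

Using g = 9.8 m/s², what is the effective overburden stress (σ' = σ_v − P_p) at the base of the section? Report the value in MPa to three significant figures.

Overburden (lithostatic) stress σ_v:
siltstone: 2610 kg/m³ × 9.8 m/s² × 4810 m = 1.230×10^8 Pa = 123.0 MPa
sandstone: 2160 kg/m³ × 9.8 m/s² × 2218 m = 4.695×10^7 Pa = 46.95 MPa
Total = 123.0 + 46.95 = 169.98 MPa
Pore pressure P_p = 1020 kg/m³ × 9.8 m/s² × 7028 m = 7.025×10^7 Pa = 70.25 MPa
Effective stress σ' = σ_v − P_p = 170.0 − 70.25 = 99.729 MPa

99.7 MPa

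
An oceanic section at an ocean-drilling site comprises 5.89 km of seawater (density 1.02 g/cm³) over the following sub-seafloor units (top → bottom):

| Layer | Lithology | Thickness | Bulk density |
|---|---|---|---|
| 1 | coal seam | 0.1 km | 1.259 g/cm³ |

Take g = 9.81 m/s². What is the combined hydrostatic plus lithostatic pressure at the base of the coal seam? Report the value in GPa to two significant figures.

seawater: 1020 kg/m³ × 9.81 m/s² × 5890 m = 5.894×10^7 Pa = 0.05894 GPa
coal seam: 1259 kg/m³ × 9.81 m/s² × 100 m = 1.235×10^6 Pa = 1.235×10^-3 GPa
Total = 0.05894 + 1.235×10^-3 = 0.060172 GPa

0.060 GPa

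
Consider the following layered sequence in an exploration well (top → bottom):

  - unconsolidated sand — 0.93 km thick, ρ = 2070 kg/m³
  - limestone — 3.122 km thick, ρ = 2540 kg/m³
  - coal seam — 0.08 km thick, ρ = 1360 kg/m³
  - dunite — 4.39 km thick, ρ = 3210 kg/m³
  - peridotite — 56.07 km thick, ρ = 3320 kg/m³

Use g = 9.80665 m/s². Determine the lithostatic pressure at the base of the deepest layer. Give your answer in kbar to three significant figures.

20.6 kbar

unconsolidated sand: 2070 kg/m³ × 9.80665 m/s² × 930 m = 1.888×10^7 Pa = 0.1888 kbar
limestone: 2540 kg/m³ × 9.80665 m/s² × 3122 m = 7.777×10^7 Pa = 0.7777 kbar
coal seam: 1360 kg/m³ × 9.80665 m/s² × 80 m = 1.067×10^6 Pa = 0.01067 kbar
dunite: 3210 kg/m³ × 9.80665 m/s² × 4390 m = 1.382×10^8 Pa = 1.382 kbar
peridotite: 3320 kg/m³ × 9.80665 m/s² × 56070 m = 1.826×10^9 Pa = 18.26 kbar
Total = 0.1888 + 0.7777 + 0.01067 + 1.382 + 18.26 = 20.614 kbar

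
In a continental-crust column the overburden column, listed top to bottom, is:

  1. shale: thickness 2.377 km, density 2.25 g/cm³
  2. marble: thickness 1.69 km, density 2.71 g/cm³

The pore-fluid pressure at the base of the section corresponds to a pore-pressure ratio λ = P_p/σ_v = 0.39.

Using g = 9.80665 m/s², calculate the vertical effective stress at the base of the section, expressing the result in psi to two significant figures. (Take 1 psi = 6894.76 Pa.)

Overburden (lithostatic) stress σ_v:
shale: 2250 kg/m³ × 9.80665 m/s² × 2377 m = 5.245×10^7 Pa = 52.45 MPa
marble: 2710 kg/m³ × 9.80665 m/s² × 1690 m = 4.491×10^7 Pa = 44.91 MPa
Total = 52.45 + 44.91 = 97.362 MPa
Pore pressure P_p = λ·σ_v = 0.39 × 97.36 MPa = 37.97 MPa
Effective stress σ' = σ_v − P_p = 97.36 − 37.97 = 59.391 MPa = 8613.9 psi

8600 psi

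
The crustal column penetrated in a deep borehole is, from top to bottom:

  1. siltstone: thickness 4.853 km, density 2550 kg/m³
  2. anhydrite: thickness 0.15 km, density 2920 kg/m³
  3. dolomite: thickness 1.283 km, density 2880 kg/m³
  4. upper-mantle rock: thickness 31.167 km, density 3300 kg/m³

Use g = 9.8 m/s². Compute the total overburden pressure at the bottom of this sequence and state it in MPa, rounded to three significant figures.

1170 MPa

siltstone: 2550 kg/m³ × 9.8 m/s² × 4853 m = 1.213×10^8 Pa = 121.3 MPa
anhydrite: 2920 kg/m³ × 9.8 m/s² × 150 m = 4.292×10^6 Pa = 4.292 MPa
dolomite: 2880 kg/m³ × 9.8 m/s² × 1283 m = 3.621×10^7 Pa = 36.21 MPa
upper-mantle rock: 3300 kg/m³ × 9.8 m/s² × 31167 m = 1.008×10^9 Pa = 1008 MPa
Total = 121.3 + 4.292 + 36.21 + 1008 = 1169.7 MPa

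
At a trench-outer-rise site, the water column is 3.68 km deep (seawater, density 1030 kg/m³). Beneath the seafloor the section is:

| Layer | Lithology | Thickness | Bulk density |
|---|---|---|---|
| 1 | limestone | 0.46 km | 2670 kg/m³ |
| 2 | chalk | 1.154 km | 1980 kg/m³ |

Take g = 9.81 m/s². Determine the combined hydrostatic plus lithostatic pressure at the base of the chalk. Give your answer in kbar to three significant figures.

0.716 kbar

seawater: 1030 kg/m³ × 9.81 m/s² × 3680 m = 3.718×10^7 Pa = 0.3718 kbar
limestone: 2670 kg/m³ × 9.81 m/s² × 460 m = 1.205×10^7 Pa = 0.1205 kbar
chalk: 1980 kg/m³ × 9.81 m/s² × 1154 m = 2.242×10^7 Pa = 0.2242 kbar
Total = 0.3718 + 0.1205 + 0.2242 = 0.71648 kbar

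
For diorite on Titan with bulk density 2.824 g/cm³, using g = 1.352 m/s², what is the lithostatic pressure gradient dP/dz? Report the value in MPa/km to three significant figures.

3.82 MPa/km

dP/dz = ρg = 2824 kg/m³ × 1.352 m/s² = 3818.0 Pa/m
= 3818.0 Pa/m × (1 MPa/km / 1000.0 Pa/m) = 3.8180 MPa/km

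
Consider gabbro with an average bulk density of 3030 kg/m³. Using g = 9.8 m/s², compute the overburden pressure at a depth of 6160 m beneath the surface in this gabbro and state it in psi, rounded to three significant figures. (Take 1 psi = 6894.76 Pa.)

26500 psi

gabbro: 3030 kg/m³ × 9.8 m/s² × 6160 m = 1.829×10^8 Pa = 26530 psi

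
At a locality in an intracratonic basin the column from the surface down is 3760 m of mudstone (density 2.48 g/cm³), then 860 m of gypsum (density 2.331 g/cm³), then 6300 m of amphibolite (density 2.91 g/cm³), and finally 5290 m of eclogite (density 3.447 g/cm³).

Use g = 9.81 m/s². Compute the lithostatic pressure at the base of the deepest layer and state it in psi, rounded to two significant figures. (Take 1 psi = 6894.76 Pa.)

mudstone: 2480 kg/m³ × 9.81 m/s² × 3760 m = 9.148×10^7 Pa = 13268 psi
gypsum: 2331 kg/m³ × 9.81 m/s² × 860 m = 1.967×10^7 Pa = 2852 psi
amphibolite: 2910 kg/m³ × 9.81 m/s² × 6300 m = 1.798×10^8 Pa = 26085 psi
eclogite: 3447 kg/m³ × 9.81 m/s² × 5290 m = 1.789×10^8 Pa = 25945 psi
Total = 13268 + 2852 + 26085 + 25945 = 68149 psi

68000 psi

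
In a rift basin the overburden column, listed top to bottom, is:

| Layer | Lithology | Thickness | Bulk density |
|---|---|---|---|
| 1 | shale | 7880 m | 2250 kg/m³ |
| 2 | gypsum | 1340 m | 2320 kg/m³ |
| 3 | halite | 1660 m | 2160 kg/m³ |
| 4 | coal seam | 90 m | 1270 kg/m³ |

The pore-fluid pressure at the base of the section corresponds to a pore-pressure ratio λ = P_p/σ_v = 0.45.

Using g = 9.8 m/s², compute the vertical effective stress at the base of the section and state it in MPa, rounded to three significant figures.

Overburden (lithostatic) stress σ_v:
shale: 2250 kg/m³ × 9.8 m/s² × 7880 m = 1.738×10^8 Pa = 173.8 MPa
gypsum: 2320 kg/m³ × 9.8 m/s² × 1340 m = 3.047×10^7 Pa = 30.47 MPa
halite: 2160 kg/m³ × 9.8 m/s² × 1660 m = 3.514×10^7 Pa = 35.14 MPa
coal seam: 1270 kg/m³ × 9.8 m/s² × 90 m = 1.120×10^6 Pa = 1.120 MPa
Total = 173.8 + 30.47 + 35.14 + 1.120 = 240.48 MPa
Pore pressure P_p = λ·σ_v = 0.45 × 240.5 MPa = 108.2 MPa
Effective stress σ' = σ_v − P_p = 240.5 − 108.2 = 132.26 MPa

132 MPa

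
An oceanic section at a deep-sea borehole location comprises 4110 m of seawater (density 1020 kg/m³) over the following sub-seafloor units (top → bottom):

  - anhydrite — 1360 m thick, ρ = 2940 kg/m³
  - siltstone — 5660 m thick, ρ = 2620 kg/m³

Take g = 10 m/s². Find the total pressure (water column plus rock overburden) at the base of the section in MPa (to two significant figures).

230 MPa

seawater: 1020 kg/m³ × 10 m/s² × 4110 m = 4.192×10^7 Pa = 41.92 MPa
anhydrite: 2940 kg/m³ × 10 m/s² × 1360 m = 3.998×10^7 Pa = 39.98 MPa
siltstone: 2620 kg/m³ × 10 m/s² × 5660 m = 1.483×10^8 Pa = 148.3 MPa
Total = 41.92 + 39.98 + 148.3 = 230.20 MPa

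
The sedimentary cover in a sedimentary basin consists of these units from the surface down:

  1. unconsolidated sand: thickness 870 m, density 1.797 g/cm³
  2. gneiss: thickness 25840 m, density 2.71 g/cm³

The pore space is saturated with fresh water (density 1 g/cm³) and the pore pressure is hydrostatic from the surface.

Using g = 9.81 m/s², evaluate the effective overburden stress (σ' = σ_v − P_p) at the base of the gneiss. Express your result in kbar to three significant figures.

4.40 kbar

Overburden (lithostatic) stress σ_v:
unconsolidated sand: 1797 kg/m³ × 9.81 m/s² × 870 m = 1.534×10^7 Pa = 15.34 MPa
gneiss: 2710 kg/m³ × 9.81 m/s² × 25840 m = 6.870×10^8 Pa = 687.0 MPa
Total = 15.34 + 687.0 = 702.30 MPa
Pore pressure P_p = 1000 kg/m³ × 9.81 m/s² × 26710 m = 2.620×10^8 Pa = 262.0 MPa
Effective stress σ' = σ_v − P_p = 702.3 − 262.0 = 440.27 MPa = 4.4027 kbar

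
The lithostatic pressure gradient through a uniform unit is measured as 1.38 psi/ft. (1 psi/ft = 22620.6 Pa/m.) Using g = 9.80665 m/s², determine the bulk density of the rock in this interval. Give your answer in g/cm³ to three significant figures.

ρ = (dP/dz)/g = 1.38 psi/ft / 9.80665 m/s² = 31216 Pa/m / 9.80665 m/s² = 3183.2 kg/m³
= 3.183 g/cm³

3.18 g/cm³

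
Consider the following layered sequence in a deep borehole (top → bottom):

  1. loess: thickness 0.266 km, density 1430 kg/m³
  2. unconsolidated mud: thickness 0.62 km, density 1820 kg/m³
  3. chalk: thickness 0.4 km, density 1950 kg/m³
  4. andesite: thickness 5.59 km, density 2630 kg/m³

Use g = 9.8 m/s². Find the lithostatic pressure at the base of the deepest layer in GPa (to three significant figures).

0.167 GPa

loess: 1430 kg/m³ × 9.8 m/s² × 266 m = 3.728×10^6 Pa = 3.728×10^-3 GPa
unconsolidated mud: 1820 kg/m³ × 9.8 m/s² × 620 m = 1.106×10^7 Pa = 0.01106 GPa
chalk: 1950 kg/m³ × 9.8 m/s² × 400 m = 7.644×10^6 Pa = 7.644×10^-3 GPa
andesite: 2630 kg/m³ × 9.8 m/s² × 5590 m = 1.441×10^8 Pa = 0.1441 GPa
Total = 3.728×10^-3 + 0.01106 + 7.644×10^-3 + 0.1441 = 0.16651 GPa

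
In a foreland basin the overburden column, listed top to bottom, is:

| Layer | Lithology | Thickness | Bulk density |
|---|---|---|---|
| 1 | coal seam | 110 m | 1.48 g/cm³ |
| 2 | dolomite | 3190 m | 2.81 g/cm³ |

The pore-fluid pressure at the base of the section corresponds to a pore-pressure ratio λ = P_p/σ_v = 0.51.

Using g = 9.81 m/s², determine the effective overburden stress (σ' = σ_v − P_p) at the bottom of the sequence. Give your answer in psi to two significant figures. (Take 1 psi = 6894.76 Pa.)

Overburden (lithostatic) stress σ_v:
coal seam: 1480 kg/m³ × 9.81 m/s² × 110 m = 1.597×10^6 Pa = 1.597 MPa
dolomite: 2810 kg/m³ × 9.81 m/s² × 3190 m = 8.794×10^7 Pa = 87.94 MPa
Total = 1.597 + 87.94 = 89.533 MPa
Pore pressure P_p = λ·σ_v = 0.51 × 89.53 MPa = 45.66 MPa
Effective stress σ' = σ_v − P_p = 89.53 − 45.66 = 43.871 MPa = 6363.0 psi

6400 psi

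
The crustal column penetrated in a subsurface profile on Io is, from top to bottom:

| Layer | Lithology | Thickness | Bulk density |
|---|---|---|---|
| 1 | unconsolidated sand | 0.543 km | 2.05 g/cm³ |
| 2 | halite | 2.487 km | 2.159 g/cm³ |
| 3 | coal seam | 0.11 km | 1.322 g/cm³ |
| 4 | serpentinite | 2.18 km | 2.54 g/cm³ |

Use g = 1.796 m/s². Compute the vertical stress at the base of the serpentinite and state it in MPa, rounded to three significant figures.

21.8 MPa

unconsolidated sand: 2050 kg/m³ × 1.796 m/s² × 543 m = 1.999×10^6 Pa = 1.999 MPa
halite: 2159 kg/m³ × 1.796 m/s² × 2487 m = 9.644×10^6 Pa = 9.644 MPa
coal seam: 1322 kg/m³ × 1.796 m/s² × 110 m = 2.612×10^5 Pa = 0.2612 MPa
serpentinite: 2540 kg/m³ × 1.796 m/s² × 2180 m = 9.945×10^6 Pa = 9.945 MPa
Total = 1.999 + 9.644 + 0.2612 + 9.945 = 21.849 MPa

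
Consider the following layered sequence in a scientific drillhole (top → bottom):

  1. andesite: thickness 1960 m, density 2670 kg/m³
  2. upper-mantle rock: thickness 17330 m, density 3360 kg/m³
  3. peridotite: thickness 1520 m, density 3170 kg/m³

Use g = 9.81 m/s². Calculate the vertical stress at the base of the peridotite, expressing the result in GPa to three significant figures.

andesite: 2670 kg/m³ × 9.81 m/s² × 1960 m = 5.134×10^7 Pa = 0.05134 GPa
upper-mantle rock: 3360 kg/m³ × 9.81 m/s² × 17330 m = 5.712×10^8 Pa = 0.5712 GPa
peridotite: 3170 kg/m³ × 9.81 m/s² × 1520 m = 4.727×10^7 Pa = 0.04727 GPa
Total = 0.05134 + 0.5712 + 0.04727 = 0.66983 GPa

0.670 GPa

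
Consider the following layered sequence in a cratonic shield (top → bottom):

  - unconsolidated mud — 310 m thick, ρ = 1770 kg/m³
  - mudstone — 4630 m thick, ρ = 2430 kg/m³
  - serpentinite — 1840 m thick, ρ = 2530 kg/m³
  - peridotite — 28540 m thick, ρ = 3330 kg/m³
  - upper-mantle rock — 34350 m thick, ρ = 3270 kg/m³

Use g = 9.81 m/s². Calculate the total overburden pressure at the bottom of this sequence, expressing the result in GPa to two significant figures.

unconsolidated mud: 1770 kg/m³ × 9.81 m/s² × 310 m = 5.383×10^6 Pa = 5.383×10^-3 GPa
mudstone: 2430 kg/m³ × 9.81 m/s² × 4630 m = 1.104×10^8 Pa = 0.1104 GPa
serpentinite: 2530 kg/m³ × 9.81 m/s² × 1840 m = 4.567×10^7 Pa = 0.04567 GPa
peridotite: 3330 kg/m³ × 9.81 m/s² × 28540 m = 9.323×10^8 Pa = 0.9323 GPa
upper-mantle rock: 3270 kg/m³ × 9.81 m/s² × 34350 m = 1.102×10^9 Pa = 1.102 GPa
Total = 5.383×10^-3 + 0.1104 + 0.04567 + 0.9323 + 1.102 = 2.1956 GPa

2.2 GPa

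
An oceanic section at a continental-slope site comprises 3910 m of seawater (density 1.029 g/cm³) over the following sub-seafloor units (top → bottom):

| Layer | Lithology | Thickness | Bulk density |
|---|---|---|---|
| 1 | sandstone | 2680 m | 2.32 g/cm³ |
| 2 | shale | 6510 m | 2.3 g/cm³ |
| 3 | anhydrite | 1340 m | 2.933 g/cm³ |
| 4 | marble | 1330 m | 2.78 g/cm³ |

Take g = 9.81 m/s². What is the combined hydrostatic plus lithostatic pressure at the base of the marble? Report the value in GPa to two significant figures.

seawater: 1029 kg/m³ × 9.81 m/s² × 3910 m = 3.947×10^7 Pa = 0.03947 GPa
sandstone: 2320 kg/m³ × 9.81 m/s² × 2680 m = 6.099×10^7 Pa = 0.06099 GPa
shale: 2300 kg/m³ × 9.81 m/s² × 6510 m = 1.469×10^8 Pa = 0.1469 GPa
anhydrite: 2933 kg/m³ × 9.81 m/s² × 1340 m = 3.856×10^7 Pa = 0.03856 GPa
marble: 2780 kg/m³ × 9.81 m/s² × 1330 m = 3.627×10^7 Pa = 0.03627 GPa
Total = 0.03947 + 0.06099 + 0.1469 + 0.03856 + 0.03627 = 0.32218 GPa

0.32 GPa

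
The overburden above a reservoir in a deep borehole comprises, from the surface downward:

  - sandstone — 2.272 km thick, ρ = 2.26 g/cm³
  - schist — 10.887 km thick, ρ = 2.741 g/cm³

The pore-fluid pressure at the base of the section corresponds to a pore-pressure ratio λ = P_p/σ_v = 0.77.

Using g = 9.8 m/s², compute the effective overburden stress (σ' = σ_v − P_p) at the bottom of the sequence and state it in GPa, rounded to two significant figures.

Overburden (lithostatic) stress σ_v:
sandstone: 2260 kg/m³ × 9.8 m/s² × 2272 m = 5.032×10^7 Pa = 50.32 MPa
schist: 2741 kg/m³ × 9.8 m/s² × 10887 m = 2.924×10^8 Pa = 292.4 MPa
Total = 50.32 + 292.4 = 342.76 MPa
Pore pressure P_p = λ·σ_v = 0.77 × 342.8 MPa = 263.9 MPa
Effective stress σ' = σ_v − P_p = 342.8 − 263.9 = 78.836 MPa = 0.078836 GPa

0.079 GPa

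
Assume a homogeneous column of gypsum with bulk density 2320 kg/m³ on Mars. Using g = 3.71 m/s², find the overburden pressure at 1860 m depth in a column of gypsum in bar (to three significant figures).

gypsum: 2320 kg/m³ × 3.71 m/s² × 1860 m = 1.601×10^7 Pa = 160.1 bar

160 bar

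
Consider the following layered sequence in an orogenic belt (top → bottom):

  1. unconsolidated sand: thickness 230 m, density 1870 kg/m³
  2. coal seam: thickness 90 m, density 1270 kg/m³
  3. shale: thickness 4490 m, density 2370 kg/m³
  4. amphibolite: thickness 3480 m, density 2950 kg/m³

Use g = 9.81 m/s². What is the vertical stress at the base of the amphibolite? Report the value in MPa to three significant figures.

unconsolidated sand: 1870 kg/m³ × 9.81 m/s² × 230 m = 4.219×10^6 Pa = 4.219 MPa
coal seam: 1270 kg/m³ × 9.81 m/s² × 90 m = 1.121×10^6 Pa = 1.121 MPa
shale: 2370 kg/m³ × 9.81 m/s² × 4490 m = 1.044×10^8 Pa = 104.4 MPa
amphibolite: 2950 kg/m³ × 9.81 m/s² × 3480 m = 1.007×10^8 Pa = 100.7 MPa
Total = 4.219 + 1.121 + 104.4 + 100.7 = 210.44 MPa

210 MPa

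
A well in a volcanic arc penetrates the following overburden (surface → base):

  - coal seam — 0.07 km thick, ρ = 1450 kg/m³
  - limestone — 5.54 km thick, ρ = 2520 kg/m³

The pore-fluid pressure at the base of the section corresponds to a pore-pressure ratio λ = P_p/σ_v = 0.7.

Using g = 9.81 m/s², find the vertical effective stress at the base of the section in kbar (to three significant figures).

Overburden (lithostatic) stress σ_v:
coal seam: 1450 kg/m³ × 9.81 m/s² × 70 m = 9.957×10^5 Pa = 0.9957 MPa
limestone: 2520 kg/m³ × 9.81 m/s² × 5540 m = 1.370×10^8 Pa = 137.0 MPa
Total = 0.9957 + 137.0 = 137.95 MPa
Pore pressure P_p = λ·σ_v = 0.7 × 138.0 MPa = 96.57 MPa
Effective stress σ' = σ_v − P_p = 138.0 − 96.57 = 41.385 MPa = 0.41385 kbar

0.414 kbar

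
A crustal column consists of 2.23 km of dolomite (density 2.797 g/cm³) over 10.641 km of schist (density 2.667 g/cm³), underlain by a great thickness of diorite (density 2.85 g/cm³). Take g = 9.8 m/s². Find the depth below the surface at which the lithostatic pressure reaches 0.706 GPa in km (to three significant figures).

Pressure at base of upper layers: 2797×9.8×2230 + 2667×9.8×10641 = 3.392×10^8 Pa = 0.3392 GPa
Remaining pressure to be supplied by diorite: 7.060×10^8 − 3.392×10^8 = 3.668×10^8 Pa
Additional depth in diorite = 3.668×10^8 Pa / (2850 kg/m³ × 9.8 m/s²) = 13131 m
Total depth = 12871 m + 13131 m = 26002 m
= 26.002 km

26.0 km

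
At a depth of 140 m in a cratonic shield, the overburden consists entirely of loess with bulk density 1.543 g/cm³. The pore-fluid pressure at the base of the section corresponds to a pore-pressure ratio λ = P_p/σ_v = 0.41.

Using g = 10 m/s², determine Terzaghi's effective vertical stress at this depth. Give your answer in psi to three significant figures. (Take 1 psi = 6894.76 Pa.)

Overburden (lithostatic) stress σ_v:
loess: 1543 kg/m³ × 10 m/s² × 140 m = 2.160×10^6 Pa = 2.160 MPa
Pore pressure P_p = λ·σ_v = 0.41 × 2.160 MPa = 0.8857 MPa
Effective stress σ' = σ_v − P_p = 2.160 − 0.8857 = 1.2745 MPa = 184.85 psi

185 psi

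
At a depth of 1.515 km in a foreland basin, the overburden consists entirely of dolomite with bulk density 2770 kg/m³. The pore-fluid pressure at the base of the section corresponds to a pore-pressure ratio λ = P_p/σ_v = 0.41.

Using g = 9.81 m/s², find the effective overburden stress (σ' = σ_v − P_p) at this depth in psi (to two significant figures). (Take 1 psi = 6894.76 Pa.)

Overburden (lithostatic) stress σ_v:
dolomite: 2770 kg/m³ × 9.81 m/s² × 1515 m = 4.117×10^7 Pa = 41.17 MPa
Pore pressure P_p = λ·σ_v = 0.41 × 41.17 MPa = 16.88 MPa
Effective stress σ' = σ_v − P_p = 41.17 − 16.88 = 24.289 MPa = 3522.9 psi

3500 psi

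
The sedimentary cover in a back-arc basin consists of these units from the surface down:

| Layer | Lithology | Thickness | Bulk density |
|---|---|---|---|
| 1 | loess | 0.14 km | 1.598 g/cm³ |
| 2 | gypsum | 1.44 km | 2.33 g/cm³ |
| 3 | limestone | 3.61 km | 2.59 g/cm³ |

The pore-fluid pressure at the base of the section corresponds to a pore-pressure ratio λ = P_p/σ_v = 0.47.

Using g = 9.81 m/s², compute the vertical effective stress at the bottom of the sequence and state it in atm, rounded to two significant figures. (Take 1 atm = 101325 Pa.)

660 atm

Overburden (lithostatic) stress σ_v:
loess: 1598 kg/m³ × 9.81 m/s² × 140 m = 2.195×10^6 Pa = 2.195 MPa
gypsum: 2330 kg/m³ × 9.81 m/s² × 1440 m = 3.291×10^7 Pa = 32.91 MPa
limestone: 2590 kg/m³ × 9.81 m/s² × 3610 m = 9.172×10^7 Pa = 91.72 MPa
Total = 2.195 + 32.91 + 91.72 = 126.83 MPa
Pore pressure P_p = λ·σ_v = 0.47 × 126.8 MPa = 59.61 MPa
Effective stress σ' = σ_v − P_p = 126.8 − 59.61 = 67.221 MPa = 663.42 atm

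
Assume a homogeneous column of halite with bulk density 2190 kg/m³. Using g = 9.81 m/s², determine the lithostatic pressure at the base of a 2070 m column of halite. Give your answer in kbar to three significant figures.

0.445 kbar

halite: 2190 kg/m³ × 9.81 m/s² × 2070 m = 4.447×10^7 Pa = 0.4447 kbar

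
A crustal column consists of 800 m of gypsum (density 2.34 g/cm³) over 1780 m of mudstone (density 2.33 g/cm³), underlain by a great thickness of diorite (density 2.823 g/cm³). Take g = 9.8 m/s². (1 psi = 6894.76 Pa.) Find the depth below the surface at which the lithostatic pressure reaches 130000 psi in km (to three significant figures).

32.8 km

Pressure at base of upper layers: 2340×9.8×800 + 2330×9.8×1780 = 5.899×10^7 Pa = 8556 psi
Remaining pressure to be supplied by diorite: 8.963×10^8 − 5.899×10^7 = 8.373×10^8 Pa
Additional depth in diorite = 8.373×10^8 Pa / (2823 kg/m³ × 9.8 m/s²) = 30266 m
Total depth = 2580 m + 30266 m = 32846 m
= 32.846 km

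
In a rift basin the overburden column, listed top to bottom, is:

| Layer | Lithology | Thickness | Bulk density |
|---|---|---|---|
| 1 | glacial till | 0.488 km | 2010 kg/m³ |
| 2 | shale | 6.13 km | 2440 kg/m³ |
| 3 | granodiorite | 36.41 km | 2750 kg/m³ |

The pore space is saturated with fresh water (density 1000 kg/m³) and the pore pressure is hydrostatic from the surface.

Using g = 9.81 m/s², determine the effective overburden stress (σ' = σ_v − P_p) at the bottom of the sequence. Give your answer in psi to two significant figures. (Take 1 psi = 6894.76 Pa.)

100000 psi

Overburden (lithostatic) stress σ_v:
glacial till: 2010 kg/m³ × 9.81 m/s² × 488 m = 9.622×10^6 Pa = 9.622 MPa
shale: 2440 kg/m³ × 9.81 m/s² × 6130 m = 1.467×10^8 Pa = 146.7 MPa
granodiorite: 2750 kg/m³ × 9.81 m/s² × 36410 m = 9.823×10^8 Pa = 982.3 MPa
Total = 9.622 + 146.7 + 982.3 = 1138.6 MPa
Pore pressure P_p = 1000 kg/m³ × 9.81 m/s² × 43028 m = 4.221×10^8 Pa = 422.1 MPa
Effective stress σ' = σ_v − P_p = 1139 − 422.1 = 716.50 MPa = 1.0392×10^5 psi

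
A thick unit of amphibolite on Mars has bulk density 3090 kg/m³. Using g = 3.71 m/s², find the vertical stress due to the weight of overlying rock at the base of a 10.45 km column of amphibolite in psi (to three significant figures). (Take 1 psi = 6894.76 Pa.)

17400 psi

amphibolite: 3090 kg/m³ × 3.71 m/s² × 10450 m = 1.198×10^8 Pa = 17375 psi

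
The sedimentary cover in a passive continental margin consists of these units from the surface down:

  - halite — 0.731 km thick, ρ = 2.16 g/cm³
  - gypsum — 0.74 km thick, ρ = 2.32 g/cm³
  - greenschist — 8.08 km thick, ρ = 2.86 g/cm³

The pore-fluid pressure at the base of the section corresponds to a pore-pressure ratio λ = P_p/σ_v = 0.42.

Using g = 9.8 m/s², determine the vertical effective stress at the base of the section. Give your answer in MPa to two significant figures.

150 MPa

Overburden (lithostatic) stress σ_v:
halite: 2160 kg/m³ × 9.8 m/s² × 731 m = 1.547×10^7 Pa = 15.47 MPa
gypsum: 2320 kg/m³ × 9.8 m/s² × 740 m = 1.682×10^7 Pa = 16.82 MPa
greenschist: 2860 kg/m³ × 9.8 m/s² × 8080 m = 2.265×10^8 Pa = 226.5 MPa
Total = 15.47 + 16.82 + 226.5 = 258.76 MPa
Pore pressure P_p = λ·σ_v = 0.42 × 258.8 MPa = 108.7 MPa
Effective stress σ' = σ_v − P_p = 258.8 − 108.7 = 150.08 MPa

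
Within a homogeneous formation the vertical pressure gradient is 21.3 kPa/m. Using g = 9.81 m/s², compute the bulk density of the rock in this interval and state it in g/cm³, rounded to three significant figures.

2.17 g/cm³

ρ = (dP/dz)/g = 21.3 kPa/m / 9.81 m/s² = 21300 Pa/m / 9.81 m/s² = 2171.3 kg/m³
= 2.171 g/cm³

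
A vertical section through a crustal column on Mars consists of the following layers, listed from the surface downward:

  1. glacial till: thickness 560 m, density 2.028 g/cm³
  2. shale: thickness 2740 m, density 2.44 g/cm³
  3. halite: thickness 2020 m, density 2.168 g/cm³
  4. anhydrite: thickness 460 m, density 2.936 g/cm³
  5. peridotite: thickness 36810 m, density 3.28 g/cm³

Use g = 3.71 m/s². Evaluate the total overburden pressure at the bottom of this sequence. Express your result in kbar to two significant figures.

5.0 kbar

glacial till: 2028 kg/m³ × 3.71 m/s² × 560 m = 4.213×10^6 Pa = 0.04213 kbar
shale: 2440 kg/m³ × 3.71 m/s² × 2740 m = 2.480×10^7 Pa = 0.2480 kbar
halite: 2168 kg/m³ × 3.71 m/s² × 2020 m = 1.625×10^7 Pa = 0.1625 kbar
anhydrite: 2936 kg/m³ × 3.71 m/s² × 460 m = 5.011×10^6 Pa = 0.05011 kbar
peridotite: 3280 kg/m³ × 3.71 m/s² × 36810 m = 4.479×10^8 Pa = 4.479 kbar
Total = 0.04213 + 0.2480 + 0.1625 + 0.05011 + 4.479 = 4.9821 kbar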